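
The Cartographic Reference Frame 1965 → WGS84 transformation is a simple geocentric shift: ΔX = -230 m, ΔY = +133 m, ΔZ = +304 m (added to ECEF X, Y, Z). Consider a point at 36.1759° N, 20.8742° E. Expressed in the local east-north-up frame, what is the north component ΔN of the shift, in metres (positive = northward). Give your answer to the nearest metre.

ΔN = 344 m

The local north axis is (−sin φ cos λ, −sin φ sin λ, cos φ), giving ΔN = 126.851 − 27.973 + 245.391 = 344.27 m.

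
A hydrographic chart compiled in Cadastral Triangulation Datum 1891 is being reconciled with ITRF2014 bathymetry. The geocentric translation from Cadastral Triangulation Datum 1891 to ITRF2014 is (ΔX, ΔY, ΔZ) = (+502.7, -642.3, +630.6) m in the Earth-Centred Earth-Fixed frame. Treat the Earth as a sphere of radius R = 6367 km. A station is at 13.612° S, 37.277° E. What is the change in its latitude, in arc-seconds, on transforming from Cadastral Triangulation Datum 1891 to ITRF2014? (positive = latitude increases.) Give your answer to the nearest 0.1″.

Δφ = 19.9″

sin φ = -0.235346, cos φ = 0.971912, sin λ = 0.605669, cos λ = 0.795717.
North component: ΔN = −sin φ cos λ·ΔX − sin φ sin λ·ΔY + cos φ·ΔZ = −(-0.235346)(0.795717)(502.7) − (-0.235346)(0.605669)(-642.3) + (0.971912)(630.6) = 615.47 m.
1° of latitude spans πR/180 = 111125 m, so Δφ = 615.47 / 111125 × 3600 = 19.939″.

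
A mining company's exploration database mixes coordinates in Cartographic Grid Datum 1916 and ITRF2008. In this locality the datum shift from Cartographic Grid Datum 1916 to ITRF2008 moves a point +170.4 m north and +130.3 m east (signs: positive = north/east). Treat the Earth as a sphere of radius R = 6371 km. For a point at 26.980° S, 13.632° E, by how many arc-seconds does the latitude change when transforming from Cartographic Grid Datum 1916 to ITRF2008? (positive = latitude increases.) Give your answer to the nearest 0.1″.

On a sphere of radius R, 1 rad of latitude = R, so Δφ = ΔN / R = 170.4 / 6371000 = 2.6746e-05 rad = 5.517″.

Δφ = 5.5″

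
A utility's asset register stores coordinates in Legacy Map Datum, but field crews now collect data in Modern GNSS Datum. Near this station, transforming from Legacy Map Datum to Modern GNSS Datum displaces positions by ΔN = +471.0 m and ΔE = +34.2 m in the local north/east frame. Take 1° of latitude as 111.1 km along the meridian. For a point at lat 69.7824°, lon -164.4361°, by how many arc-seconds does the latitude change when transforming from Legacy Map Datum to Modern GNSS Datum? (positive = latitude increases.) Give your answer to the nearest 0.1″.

Δφ = 15.3″

1° of latitude = 111.1 km, so Δφ = 471.0 / 111100 = 0.0042394° = 15.262″.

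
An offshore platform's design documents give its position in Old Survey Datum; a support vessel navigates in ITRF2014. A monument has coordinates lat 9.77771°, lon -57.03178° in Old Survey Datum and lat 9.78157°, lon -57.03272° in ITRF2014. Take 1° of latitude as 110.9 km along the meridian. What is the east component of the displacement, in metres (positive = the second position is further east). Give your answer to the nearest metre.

Δφ = 9.78157° − 9.77771° = +0.00386°; Δλ = -57.03272° − -57.03178° = -0.00094°.
ΔN = Δφ × 110900 = 428.1 m; ΔE = Δλ × 110900 × cos(9.77771°) = -0.00094 × 110900 × 0.985474 = -102.7 m.

ΔE = -103 m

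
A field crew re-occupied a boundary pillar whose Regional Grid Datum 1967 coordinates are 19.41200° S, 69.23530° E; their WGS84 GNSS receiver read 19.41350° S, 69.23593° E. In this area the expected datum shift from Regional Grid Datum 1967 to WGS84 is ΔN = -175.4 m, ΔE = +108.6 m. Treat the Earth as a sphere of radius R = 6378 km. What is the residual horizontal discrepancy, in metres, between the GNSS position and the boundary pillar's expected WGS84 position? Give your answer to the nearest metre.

43 m

Observed coordinate differences: Δφ = -0.00150°, Δλ = +0.00063°.
Converting to metres (1° lat = 111317 m, cos φ = 0.943153): observed ΔN = -167.0 m, observed ΔE = 66.1 m.
Subtracting the expected shift leaves a residual of -167.0 − (-175.4) = 8.4 m north and 66.1 − (108.6) = -42.5 m east.
Residual distance = √(8.4² + (-42.5)²) = 43.3 m.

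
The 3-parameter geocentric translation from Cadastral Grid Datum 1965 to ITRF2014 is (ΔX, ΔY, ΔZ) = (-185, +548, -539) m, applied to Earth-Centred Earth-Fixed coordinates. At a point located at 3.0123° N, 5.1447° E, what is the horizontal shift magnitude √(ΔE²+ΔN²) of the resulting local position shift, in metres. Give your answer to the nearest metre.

774 m

The local east axis at (φ, λ) is (−sin λ, cos λ, 0), so ΔE = −sin(5.1447°)·(-185) + cos(5.1447°)·548 = 562.38 m.
The local north axis is (−sin φ cos λ, −sin φ sin λ, cos φ), giving ΔN = 9.683 − 2.582 − 538.255 = -531.15 m.
Horizontal magnitude = √(ΔE² + ΔN²) = √(562.38² + (-531.15)²) = 773.56 m.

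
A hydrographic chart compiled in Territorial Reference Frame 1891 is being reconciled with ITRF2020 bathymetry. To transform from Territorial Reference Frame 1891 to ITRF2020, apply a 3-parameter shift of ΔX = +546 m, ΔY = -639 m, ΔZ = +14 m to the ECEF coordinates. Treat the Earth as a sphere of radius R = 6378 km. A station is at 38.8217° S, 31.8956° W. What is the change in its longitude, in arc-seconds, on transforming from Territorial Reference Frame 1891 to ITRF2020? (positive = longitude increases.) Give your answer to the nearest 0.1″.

sin φ = -0.626899, cos φ = 0.779101, sin λ = -0.528373, cos λ = 0.849012.
East component: ΔE = −sin λ·ΔX + cos λ·ΔY = −(-0.528373)(546) + (0.849012)(-639) = -254.03 m.
1° of latitude spans πR/180 = 111317 m; at latitude φ, 1° of longitude spans that × cos φ = 86727.2 m, so Δλ = -254.03 / 86727.2 × 3600 = -10.545″.

Δλ = -10.5″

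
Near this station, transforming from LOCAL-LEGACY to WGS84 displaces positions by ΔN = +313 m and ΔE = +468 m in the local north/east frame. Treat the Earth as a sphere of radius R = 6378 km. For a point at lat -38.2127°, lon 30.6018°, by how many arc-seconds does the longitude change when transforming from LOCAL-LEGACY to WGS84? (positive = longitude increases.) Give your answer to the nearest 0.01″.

At latitude -38.2127°, cos φ = 0.785720.
One radian of longitude at latitude φ spans R cos φ, so Δλ = ΔE / (R cos φ) = 468.0 / (6378000 × 0.785720) = 9.3389e-05 rad = 19.263″.

Δλ = 19.26″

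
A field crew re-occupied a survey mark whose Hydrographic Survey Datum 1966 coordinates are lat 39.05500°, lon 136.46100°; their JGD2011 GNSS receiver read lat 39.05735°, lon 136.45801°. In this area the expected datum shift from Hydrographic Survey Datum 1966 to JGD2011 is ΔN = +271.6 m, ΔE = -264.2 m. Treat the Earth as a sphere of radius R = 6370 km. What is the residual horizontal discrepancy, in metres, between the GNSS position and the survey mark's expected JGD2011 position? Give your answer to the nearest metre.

Observed coordinate differences: Δφ = +0.00235°, Δλ = -0.00299°.
Converting to metres (1° lat = 111177 m, cos φ = 0.776541): observed ΔN = 261.3 m, observed ΔE = -258.1 m.
Subtracting the expected shift leaves a residual of 261.3 − (271.6) = -10.3 m north and -258.1 − (-264.2) = 6.1 m east.
Residual distance = √((-10.3)² + 6.1²) = 12.0 m.

12 m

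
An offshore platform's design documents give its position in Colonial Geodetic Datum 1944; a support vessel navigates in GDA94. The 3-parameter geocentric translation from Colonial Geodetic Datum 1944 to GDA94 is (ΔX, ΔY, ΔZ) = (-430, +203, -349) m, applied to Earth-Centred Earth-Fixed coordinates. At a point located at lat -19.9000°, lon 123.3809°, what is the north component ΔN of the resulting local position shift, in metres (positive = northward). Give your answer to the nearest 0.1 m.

ΔN = -189.9 m

The local north axis is (−sin φ cos λ, −sin φ sin λ, cos φ), giving ΔN = 80.529 + 57.698 − 328.161 = -189.93 m.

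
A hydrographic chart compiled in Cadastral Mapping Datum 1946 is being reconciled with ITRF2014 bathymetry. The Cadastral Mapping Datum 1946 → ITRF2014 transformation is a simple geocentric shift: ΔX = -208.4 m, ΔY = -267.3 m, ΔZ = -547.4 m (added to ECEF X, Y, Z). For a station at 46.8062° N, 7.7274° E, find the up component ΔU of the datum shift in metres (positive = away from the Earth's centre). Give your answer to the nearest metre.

ΔU = -565 m

The local up (radial) axis is (cos φ cos λ, cos φ sin λ, sin φ), giving ΔU = -141.348 − 24.601 − 399.078 = -565.03 m.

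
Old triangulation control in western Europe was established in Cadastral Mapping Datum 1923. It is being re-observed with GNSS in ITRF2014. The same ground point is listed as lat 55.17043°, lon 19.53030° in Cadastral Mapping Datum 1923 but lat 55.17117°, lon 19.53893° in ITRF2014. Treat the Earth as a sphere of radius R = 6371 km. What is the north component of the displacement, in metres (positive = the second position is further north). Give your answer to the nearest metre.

ΔN = 82 m

Δφ = 55.17117° − 55.17043° = +0.00074°; Δλ = 19.53893° − 19.53030° = +0.00863°.
1° along a meridian = πR/180 = 111195 m.
ΔN = Δφ × 111195 = 82.3 m; ΔE = Δλ × 111195 × cos(55.17043°) = +0.00863 × 111195 × 0.571137 = 548.1 m.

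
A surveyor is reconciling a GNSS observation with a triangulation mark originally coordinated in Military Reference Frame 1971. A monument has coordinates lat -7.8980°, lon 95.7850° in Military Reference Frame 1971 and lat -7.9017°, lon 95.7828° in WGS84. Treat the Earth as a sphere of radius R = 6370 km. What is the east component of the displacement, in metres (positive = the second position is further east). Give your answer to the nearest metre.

ΔE = -242 m

Δφ = -7.9017° − -7.8980° = -0.0037°; Δλ = 95.7828° − 95.7850° = -0.0022°.
1° along a meridian = πR/180 = 111177 m.
ΔN = Δφ × 111177 = -411.4 m; ΔE = Δλ × 111177 × cos(-7.8980°) = -0.0022 × 111177 × 0.990514 = -242.3 m.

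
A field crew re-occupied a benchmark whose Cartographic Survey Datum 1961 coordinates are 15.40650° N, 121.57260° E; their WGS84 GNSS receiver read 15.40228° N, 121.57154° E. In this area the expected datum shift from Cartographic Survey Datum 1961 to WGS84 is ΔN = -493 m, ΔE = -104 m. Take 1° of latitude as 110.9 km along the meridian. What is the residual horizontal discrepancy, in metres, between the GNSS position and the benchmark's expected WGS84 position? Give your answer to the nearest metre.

Observed coordinate differences: Δφ = -0.00422°, Δλ = -0.00106°.
Converting to metres (1° lat = 110900 m, cos φ = 0.964065): observed ΔN = -468.0 m, observed ΔE = -113.3 m.
Subtracting the expected shift leaves a residual of -468.0 − (-493) = 25.0 m north and -113.3 − (-104) = -9.3 m east.
Residual distance = √(25.0² + (-9.3)²) = 26.7 m.

27 m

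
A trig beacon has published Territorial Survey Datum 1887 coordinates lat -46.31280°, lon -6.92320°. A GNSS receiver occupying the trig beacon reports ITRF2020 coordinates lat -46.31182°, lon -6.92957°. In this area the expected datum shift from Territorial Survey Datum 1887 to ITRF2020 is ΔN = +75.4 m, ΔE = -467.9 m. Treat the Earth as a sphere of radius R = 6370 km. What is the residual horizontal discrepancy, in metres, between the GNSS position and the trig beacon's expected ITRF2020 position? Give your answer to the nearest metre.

40 m

Observed coordinate differences: Δφ = +0.00098°, Δλ = -0.00637°.
Converting to metres (1° lat = 111177 m, cos φ = 0.690721): observed ΔN = 109.0 m, observed ΔE = -489.2 m.
Subtracting the expected shift leaves a residual of 109.0 − (75.4) = 33.6 m north and -489.2 − (-467.9) = -21.3 m east.
Residual distance = √(33.6² + (-21.3)²) = 39.7 m.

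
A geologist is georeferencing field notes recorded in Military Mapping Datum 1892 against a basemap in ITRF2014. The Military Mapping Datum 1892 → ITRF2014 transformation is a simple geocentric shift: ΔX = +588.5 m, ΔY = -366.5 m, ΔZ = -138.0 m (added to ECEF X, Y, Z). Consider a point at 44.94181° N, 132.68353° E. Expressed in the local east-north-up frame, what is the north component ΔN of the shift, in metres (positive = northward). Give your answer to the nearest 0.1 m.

ΔN = 374.5 m

At φ = 44.94181°, λ = 132.68353°: sin φ = 0.706388, cos φ = 0.707825, sin λ = 0.735110, cos λ = -0.677948.
ΔN = −sin φ cos λ·ΔX − sin φ sin λ·ΔY + cos φ·ΔZ = −(0.706388)(-0.677948)(588.5) − (0.706388)(0.735110)(-366.5) + (0.707825)(-138.0) = 374.46 m.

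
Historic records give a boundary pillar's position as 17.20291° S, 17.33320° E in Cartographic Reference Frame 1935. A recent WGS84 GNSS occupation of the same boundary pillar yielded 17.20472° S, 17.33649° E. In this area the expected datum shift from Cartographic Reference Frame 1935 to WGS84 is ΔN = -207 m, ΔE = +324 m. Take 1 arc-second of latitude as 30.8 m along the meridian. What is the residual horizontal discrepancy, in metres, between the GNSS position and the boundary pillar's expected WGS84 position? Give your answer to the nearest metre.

Observed coordinate differences: Δφ = -0.00181°, Δλ = +0.00329°.
Converting to metres (1° lat = 110880 m, cos φ = 0.955263): observed ΔN = -200.7 m, observed ΔE = 348.5 m.
Subtracting the expected shift leaves a residual of -200.7 − (-207) = 6.3 m north and 348.5 − (324) = 24.5 m east.
Residual distance = √(6.3² + 24.5²) = 25.3 m.

25 m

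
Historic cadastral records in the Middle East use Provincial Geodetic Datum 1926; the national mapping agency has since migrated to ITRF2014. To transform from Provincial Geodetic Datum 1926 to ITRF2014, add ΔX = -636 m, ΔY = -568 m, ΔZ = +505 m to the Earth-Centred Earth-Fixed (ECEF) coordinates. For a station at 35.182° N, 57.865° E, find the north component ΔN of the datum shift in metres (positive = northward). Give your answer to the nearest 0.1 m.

ΔN = 884.8 m

At φ = 35.182°, λ = 57.865°: sin φ = 0.576176, cos φ = 0.817326, sin λ = 0.846797, cos λ = 0.531916.
ΔN = −sin φ cos λ·ΔX − sin φ sin λ·ΔY + cos φ·ΔZ = −(0.576176)(0.531916)(-636) − (0.576176)(0.846797)(-568) + (0.817326)(505) = 884.80 m.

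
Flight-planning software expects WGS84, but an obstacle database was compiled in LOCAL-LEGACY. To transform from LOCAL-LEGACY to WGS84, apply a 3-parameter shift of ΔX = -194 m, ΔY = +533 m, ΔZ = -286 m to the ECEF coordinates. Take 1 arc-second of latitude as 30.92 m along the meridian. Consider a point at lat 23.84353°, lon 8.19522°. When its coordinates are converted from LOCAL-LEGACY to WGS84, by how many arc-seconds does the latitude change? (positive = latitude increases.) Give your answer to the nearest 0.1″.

Δφ = -6.9″

sin φ = 0.404240, cos φ = 0.914653, sin λ = 0.142546, cos λ = 0.989788.
North component: ΔN = −sin φ cos λ·ΔX − sin φ sin λ·ΔY + cos φ·ΔZ = −(0.404240)(0.989788)(-194) − (0.404240)(0.142546)(533) + (0.914653)(-286) = -214.68 m.
1° of latitude spans 3600 × 30.92 = 111312 m, so Δφ = -214.68 / 111312 × 3600 = -6.943″.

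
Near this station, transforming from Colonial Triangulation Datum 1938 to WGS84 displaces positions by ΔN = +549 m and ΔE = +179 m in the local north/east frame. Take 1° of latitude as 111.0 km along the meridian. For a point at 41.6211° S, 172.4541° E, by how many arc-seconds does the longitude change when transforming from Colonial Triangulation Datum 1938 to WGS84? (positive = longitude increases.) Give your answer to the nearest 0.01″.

Δλ = 7.77″

At latitude -41.6211°, cos φ = 0.747554.
1° of longitude at this latitude = 111.0 × cos φ = 82.98 km, so Δλ = 179.0 / 82978.4 = 0.0021572° = 7.766″.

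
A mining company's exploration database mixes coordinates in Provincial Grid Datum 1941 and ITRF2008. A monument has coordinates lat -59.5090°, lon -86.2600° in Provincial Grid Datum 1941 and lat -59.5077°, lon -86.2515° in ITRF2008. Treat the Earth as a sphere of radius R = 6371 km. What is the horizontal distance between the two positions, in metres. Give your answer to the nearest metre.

501 m

Δφ = -59.5077° − -59.5090° = +0.0013°; Δλ = -86.2515° − -86.2600° = +0.0085°.
1° along a meridian = πR/180 = 111195 m.
ΔN = Δφ × 111195 = 144.6 m; ΔE = Δλ × 111195 × cos(-59.5090°) = +0.0085 × 111195 × 0.507403 = 479.6 m.
Distance = √(ΔE² + ΔN²) = √(479.6² + 144.6²) = 500.9 m.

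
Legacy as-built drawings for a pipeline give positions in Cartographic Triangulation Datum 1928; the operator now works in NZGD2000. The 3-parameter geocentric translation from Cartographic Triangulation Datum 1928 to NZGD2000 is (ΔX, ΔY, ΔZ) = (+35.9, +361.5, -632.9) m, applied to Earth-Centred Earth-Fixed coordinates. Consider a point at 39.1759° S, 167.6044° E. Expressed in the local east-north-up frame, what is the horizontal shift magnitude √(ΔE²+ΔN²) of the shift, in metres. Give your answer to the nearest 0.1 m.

587.6 m

The local east axis at (φ, λ) is (−sin λ, cos λ, 0), so ΔE = −sin(167.6044°)·35.9 + cos(167.6044°)·361.5 = -360.78 m.
The local north axis is (−sin φ cos λ, −sin φ sin λ, cos φ), giving ΔN = -22.149 + 49.020 − 490.631 = -463.76 m.
Horizontal magnitude = √(ΔE² + ΔN²) = √((-360.78)² + (-463.76)²) = 587.57 m.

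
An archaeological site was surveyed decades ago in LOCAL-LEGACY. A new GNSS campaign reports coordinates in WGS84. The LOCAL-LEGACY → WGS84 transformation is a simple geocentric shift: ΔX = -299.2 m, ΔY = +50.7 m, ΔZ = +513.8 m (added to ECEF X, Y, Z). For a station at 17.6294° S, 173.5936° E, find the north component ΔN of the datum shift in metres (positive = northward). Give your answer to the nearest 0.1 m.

At φ = -17.6294°, λ = 173.5936°: sin φ = -0.302859, cos φ = 0.953035, sin λ = 0.111580, cos λ = -0.993755.
ΔN = −sin φ cos λ·ΔX − sin φ sin λ·ΔY + cos φ·ΔZ = −(-0.302859)(-0.993755)(-299.2) − (-0.302859)(0.111580)(50.7) + (0.953035)(513.8) = 581.43 m.

ΔN = 581.4 m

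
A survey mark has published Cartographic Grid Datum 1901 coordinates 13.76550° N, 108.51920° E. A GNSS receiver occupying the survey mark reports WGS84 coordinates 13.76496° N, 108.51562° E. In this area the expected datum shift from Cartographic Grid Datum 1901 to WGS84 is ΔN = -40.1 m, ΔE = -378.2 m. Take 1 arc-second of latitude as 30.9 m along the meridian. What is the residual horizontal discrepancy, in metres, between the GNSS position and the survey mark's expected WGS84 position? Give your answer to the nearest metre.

Observed coordinate differences: Δφ = -0.00054°, Δλ = -0.00358°.
Converting to metres (1° lat = 111240 m, cos φ = 0.971278): observed ΔN = -60.1 m, observed ΔE = -386.8 m.
Subtracting the expected shift leaves a residual of -60.1 − (-40.1) = -20.0 m north and -386.8 − (-378.2) = -8.6 m east.
Residual distance = √((-20.0)² + (-8.6)²) = 21.7 m.

22 m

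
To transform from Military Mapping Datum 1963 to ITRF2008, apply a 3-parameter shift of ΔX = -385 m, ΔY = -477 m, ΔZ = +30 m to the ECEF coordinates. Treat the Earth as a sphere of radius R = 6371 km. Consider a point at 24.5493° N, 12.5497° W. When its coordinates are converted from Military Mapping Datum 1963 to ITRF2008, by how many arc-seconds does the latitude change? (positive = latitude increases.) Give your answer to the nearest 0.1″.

sin φ = 0.415476, cos φ = 0.909604, sin λ = -0.217286, cos λ = 0.976108.
North component: ΔN = −sin φ cos λ·ΔX − sin φ sin λ·ΔY + cos φ·ΔZ = −(0.415476)(0.976108)(-385) − (0.415476)(-0.217286)(-477) + (0.909604)(30) = 140.36 m.
1° of latitude spans πR/180 = 111195 m, so Δφ = 140.36 / 111195 × 3600 = 4.544″.

Δφ = 4.5″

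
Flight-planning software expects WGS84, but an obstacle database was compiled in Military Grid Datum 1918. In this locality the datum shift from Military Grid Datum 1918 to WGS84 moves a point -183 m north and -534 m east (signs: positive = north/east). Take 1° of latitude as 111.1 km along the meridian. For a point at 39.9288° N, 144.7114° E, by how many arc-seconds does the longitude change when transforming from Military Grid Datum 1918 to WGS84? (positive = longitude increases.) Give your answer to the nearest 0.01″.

Δλ = -22.56″

At latitude 39.9288°, cos φ = 0.766843.
1° of longitude at this latitude = 111.1 × cos φ = 85.20 km, so Δλ = -534.0 / 85196.2 = -0.0062679° = -22.564″.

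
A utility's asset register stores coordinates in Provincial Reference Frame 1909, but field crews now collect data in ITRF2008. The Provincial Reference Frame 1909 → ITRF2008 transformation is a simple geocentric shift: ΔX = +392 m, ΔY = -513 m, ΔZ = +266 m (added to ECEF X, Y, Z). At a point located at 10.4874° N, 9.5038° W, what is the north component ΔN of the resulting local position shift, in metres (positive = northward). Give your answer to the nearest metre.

ΔN = 176 m

The local north axis is (−sin φ cos λ, −sin φ sin λ, cos φ), giving ΔN = -70.372 − 15.418 + 261.556 = 175.77 m.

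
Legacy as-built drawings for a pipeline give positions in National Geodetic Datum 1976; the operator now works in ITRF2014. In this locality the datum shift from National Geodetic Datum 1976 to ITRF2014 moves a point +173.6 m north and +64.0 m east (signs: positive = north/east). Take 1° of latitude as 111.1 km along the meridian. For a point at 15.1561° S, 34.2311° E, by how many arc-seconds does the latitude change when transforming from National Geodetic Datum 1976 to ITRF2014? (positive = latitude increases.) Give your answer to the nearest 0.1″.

1° of latitude = 111.1 km, so Δφ = 173.6 / 111100 = 0.0015626° = 5.625″.

Δφ = 5.6″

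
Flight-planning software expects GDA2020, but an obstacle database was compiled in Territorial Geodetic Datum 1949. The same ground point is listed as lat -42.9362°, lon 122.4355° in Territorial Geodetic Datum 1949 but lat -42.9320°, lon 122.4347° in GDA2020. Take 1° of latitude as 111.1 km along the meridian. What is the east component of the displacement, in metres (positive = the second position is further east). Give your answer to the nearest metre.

Δφ = -42.9320° − -42.9362° = +0.0042°; Δλ = 122.4347° − 122.4355° = -0.0008°.
ΔN = Δφ × 111100 = 466.6 m; ΔE = Δλ × 111100 × cos(-42.9362°) = -0.0008 × 111100 × 0.732113 = -65.1 m.

ΔE = -65 m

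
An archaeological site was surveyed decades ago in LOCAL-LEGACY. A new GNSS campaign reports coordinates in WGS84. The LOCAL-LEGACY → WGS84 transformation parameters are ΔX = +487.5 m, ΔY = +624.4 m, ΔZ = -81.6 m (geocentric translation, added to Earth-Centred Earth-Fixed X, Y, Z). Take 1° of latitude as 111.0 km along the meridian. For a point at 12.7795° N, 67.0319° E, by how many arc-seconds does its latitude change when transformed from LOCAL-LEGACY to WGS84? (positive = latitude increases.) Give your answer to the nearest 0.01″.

sin φ = 0.221200, cos φ = 0.975229, sin λ = 0.920722, cos λ = 0.390219.
North component: ΔN = −sin φ cos λ·ΔX − sin φ sin λ·ΔY + cos φ·ΔZ = −(0.221200)(0.390219)(487.5) − (0.221200)(0.920722)(624.4) + (0.975229)(-81.6) = -248.83 m.
1° of latitude spans 111000 m, so Δφ = -248.83 / 111000 × 3600 = -8.070″.

Δφ = -8.07″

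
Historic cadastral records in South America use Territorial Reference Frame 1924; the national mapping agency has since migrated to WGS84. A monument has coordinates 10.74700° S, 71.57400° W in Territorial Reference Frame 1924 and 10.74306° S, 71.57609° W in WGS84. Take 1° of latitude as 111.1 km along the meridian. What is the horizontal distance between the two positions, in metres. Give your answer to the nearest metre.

494 m

Δφ = -10.74306° − -10.74700° = +0.00394°; Δλ = -71.57609° − -71.57400° = -0.00209°.
ΔN = Δφ × 111100 = 437.7 m; ΔE = Δλ × 111100 × cos(-10.74700°) = -0.00209 × 111100 × 0.982460 = -228.1 m.
Distance = √(ΔE² + ΔN²) = √((-228.1)² + 437.7²) = 493.6 m.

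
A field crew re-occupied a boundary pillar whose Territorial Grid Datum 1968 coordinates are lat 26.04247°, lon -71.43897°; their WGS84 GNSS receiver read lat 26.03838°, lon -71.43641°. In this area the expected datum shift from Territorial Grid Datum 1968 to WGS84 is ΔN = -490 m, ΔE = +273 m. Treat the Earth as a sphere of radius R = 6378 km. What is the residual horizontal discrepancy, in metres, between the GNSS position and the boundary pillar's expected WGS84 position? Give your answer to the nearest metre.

39 m

Observed coordinate differences: Δφ = -0.00409°, Δλ = +0.00256°.
Converting to metres (1° lat = 111317 m, cos φ = 0.898469): observed ΔN = -455.3 m, observed ΔE = 256.0 m.
Subtracting the expected shift leaves a residual of -455.3 − (-490) = 34.7 m north and 256.0 − (273) = -17.0 m east.
Residual distance = √(34.7² + (-17.0)²) = 38.6 m.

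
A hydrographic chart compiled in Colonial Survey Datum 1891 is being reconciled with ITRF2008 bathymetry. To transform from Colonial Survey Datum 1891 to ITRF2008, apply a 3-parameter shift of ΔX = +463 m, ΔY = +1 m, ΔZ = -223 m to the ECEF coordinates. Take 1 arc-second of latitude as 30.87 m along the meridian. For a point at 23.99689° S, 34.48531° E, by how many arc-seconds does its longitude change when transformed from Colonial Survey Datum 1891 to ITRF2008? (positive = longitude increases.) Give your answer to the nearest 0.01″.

sin φ = -0.406687, cos φ = 0.913568, sin λ = 0.566195, cos λ = 0.824271.
East component: ΔE = −sin λ·ΔX + cos λ·ΔY = −(0.566195)(463) + (0.824271)(1) = -261.32 m.
1° of latitude spans 3600 × 30.87 = 111132 m; at latitude φ, 1° of longitude spans that × cos φ = 101526.6 m, so Δλ = -261.32 / 101526.6 × 3600 = -9.266″.

Δλ = -9.27″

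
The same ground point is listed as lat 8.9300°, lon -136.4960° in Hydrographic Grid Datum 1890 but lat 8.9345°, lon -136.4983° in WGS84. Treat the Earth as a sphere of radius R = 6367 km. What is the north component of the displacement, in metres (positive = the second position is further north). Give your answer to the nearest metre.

ΔN = 500 m

Δφ = 8.9345° − 8.9300° = +0.0045°; Δλ = -136.4983° − -136.4960° = -0.0023°.
1° along a meridian = πR/180 = 111125 m.
ΔN = Δφ × 111125 = 500.1 m; ΔE = Δλ × 111125 × cos(8.9300°) = -0.0023 × 111125 × 0.987879 = -252.5 m.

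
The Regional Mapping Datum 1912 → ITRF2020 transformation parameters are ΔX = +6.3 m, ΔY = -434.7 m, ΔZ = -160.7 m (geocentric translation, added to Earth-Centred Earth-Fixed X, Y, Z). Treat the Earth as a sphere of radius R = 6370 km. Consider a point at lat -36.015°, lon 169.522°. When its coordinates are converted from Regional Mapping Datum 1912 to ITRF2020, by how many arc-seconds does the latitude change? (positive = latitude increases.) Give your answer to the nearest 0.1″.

Δφ = -5.8″

sin φ = -0.587997, cos φ = 0.808863, sin λ = 0.181858, cos λ = -0.983325.
North component: ΔN = −sin φ cos λ·ΔX − sin φ sin λ·ΔY + cos φ·ΔZ = −(-0.587997)(-0.983325)(6.3) − (-0.587997)(0.181858)(-434.7) + (0.808863)(-160.7) = -180.11 m.
1° of latitude spans πR/180 = 111177 m, so Δφ = -180.11 / 111177 × 3600 = -5.832″.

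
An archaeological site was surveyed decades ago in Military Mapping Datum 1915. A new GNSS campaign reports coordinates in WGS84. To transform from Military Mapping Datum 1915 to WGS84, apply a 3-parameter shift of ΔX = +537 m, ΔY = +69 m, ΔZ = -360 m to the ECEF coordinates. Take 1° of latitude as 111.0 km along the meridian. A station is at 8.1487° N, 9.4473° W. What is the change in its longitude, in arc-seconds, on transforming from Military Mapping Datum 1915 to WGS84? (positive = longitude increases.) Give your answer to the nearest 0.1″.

sin φ = 0.141743, cos φ = 0.989904, sin λ = -0.164140, cos λ = 0.986437.
East component: ΔE = −sin λ·ΔX + cos λ·ΔY = −(-0.164140)(537) + (0.986437)(69) = 156.21 m.
1° of latitude spans 111000 m; at latitude φ, 1° of longitude spans that × cos φ = 109879.3 m, so Δλ = 156.21 / 109879.3 × 3600 = 5.118″.

Δλ = 5.1″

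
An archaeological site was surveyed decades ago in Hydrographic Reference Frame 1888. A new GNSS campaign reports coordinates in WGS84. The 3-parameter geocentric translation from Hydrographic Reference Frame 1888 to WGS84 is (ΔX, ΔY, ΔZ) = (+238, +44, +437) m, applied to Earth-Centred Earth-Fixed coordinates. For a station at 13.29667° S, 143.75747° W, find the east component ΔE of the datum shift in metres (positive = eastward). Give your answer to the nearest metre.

At φ = -13.29667°, λ = -143.75747°: sin φ = -0.229993, cos φ = 0.973192, sin λ = -0.591205, cos λ = -0.806522.
ΔE = −sin λ·ΔX + cos λ·ΔY = −(-0.591205)·(238) + (-0.806522)·(44) = 105.22 m.

ΔE = 105 m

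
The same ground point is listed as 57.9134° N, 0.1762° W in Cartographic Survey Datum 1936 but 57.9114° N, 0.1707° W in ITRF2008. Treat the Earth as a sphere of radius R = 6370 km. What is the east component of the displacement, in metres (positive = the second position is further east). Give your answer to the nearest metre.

Δφ = 57.9114° − 57.9134° = -0.0020°; Δλ = -0.1707° − -0.1762° = +0.0055°.
1° along a meridian = πR/180 = 111177 m.
ΔN = Δφ × 111177 = -222.4 m; ΔE = Δλ × 111177 × cos(57.9134°) = +0.0055 × 111177 × 0.531200 = 324.8 m.

ΔE = 325 m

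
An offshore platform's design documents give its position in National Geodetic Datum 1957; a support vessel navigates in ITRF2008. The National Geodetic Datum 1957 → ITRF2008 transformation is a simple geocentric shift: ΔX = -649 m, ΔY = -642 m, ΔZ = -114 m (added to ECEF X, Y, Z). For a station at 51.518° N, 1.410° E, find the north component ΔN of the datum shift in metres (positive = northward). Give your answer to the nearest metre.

ΔN = 449 m

The local north axis is (−sin φ cos λ, −sin φ sin λ, cos φ), giving ΔN = 507.886 + 12.366 − 70.939 = 449.31 m.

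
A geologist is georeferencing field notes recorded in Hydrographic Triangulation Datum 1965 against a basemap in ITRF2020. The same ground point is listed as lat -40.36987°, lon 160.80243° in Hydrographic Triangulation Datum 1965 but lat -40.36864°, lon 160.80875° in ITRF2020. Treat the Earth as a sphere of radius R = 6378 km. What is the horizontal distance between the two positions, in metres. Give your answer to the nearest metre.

Δφ = -40.36864° − -40.36987° = +0.00123°; Δλ = 160.80875° − 160.80243° = +0.00632°.
1° along a meridian = πR/180 = 111317 m.
ΔN = Δφ × 111317 = 136.9 m; ΔE = Δλ × 111317 × cos(-40.36987°) = +0.00632 × 111317 × 0.761879 = 536.0 m.
Distance = √(ΔE² + ΔN²) = √(536.0² + 136.9²) = 553.2 m.

553 m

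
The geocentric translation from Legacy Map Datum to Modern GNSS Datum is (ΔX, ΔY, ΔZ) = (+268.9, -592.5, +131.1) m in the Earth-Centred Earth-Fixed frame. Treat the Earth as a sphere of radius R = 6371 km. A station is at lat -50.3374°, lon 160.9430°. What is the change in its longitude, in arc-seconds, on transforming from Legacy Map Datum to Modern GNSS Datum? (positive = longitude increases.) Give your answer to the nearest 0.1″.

Δλ = 24.0″

sin φ = -0.769816, cos φ = 0.638265, sin λ = 0.326509, cos λ = -0.945194.
East component: ΔE = −sin λ·ΔX + cos λ·ΔY = −(0.326509)(268.9) + (-0.945194)(-592.5) = 472.23 m.
1° of latitude spans πR/180 = 111195 m; at latitude φ, 1° of longitude spans that × cos φ = 70971.9 m, so Δλ = 472.23 / 70971.9 × 3600 = 23.954″.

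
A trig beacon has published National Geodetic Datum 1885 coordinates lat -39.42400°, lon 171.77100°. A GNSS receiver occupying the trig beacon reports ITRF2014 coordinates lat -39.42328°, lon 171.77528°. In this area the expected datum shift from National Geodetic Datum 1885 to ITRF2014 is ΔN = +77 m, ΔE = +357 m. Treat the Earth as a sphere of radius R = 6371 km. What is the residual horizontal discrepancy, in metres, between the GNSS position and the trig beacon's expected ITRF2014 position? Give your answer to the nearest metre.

11 m

Observed coordinate differences: Δφ = +0.00072°, Δλ = +0.00428°.
Converting to metres (1° lat = 111195 m, cos φ = 0.772468): observed ΔN = 80.1 m, observed ΔE = 367.6 m.
Subtracting the expected shift leaves a residual of 80.1 − (77) = 3.1 m north and 367.6 − (357) = 10.6 m east.
Residual distance = √(3.1² + 10.6²) = 11.1 m.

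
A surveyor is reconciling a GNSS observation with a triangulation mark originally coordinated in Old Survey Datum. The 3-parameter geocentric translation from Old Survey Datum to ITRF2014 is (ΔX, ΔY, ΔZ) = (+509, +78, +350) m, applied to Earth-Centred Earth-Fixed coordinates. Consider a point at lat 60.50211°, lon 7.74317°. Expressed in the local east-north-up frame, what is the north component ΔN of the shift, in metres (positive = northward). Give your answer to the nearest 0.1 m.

ΔN = -275.8 m

The local north axis is (−sin φ cos λ, −sin φ sin λ, cos φ), giving ΔN = -438.981 − 9.147 + 172.337 = -275.79 m.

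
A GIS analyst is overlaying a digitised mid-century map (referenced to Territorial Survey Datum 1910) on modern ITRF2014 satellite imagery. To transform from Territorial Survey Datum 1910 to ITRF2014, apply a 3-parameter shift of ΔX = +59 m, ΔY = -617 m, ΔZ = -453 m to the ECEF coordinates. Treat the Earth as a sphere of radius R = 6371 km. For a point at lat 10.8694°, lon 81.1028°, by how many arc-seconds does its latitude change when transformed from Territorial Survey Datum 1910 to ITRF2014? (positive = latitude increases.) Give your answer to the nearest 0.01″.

Δφ = -10.74″

sin φ = 0.188571, cos φ = 0.982060, sin λ = 0.987967, cos λ = 0.154662.
North component: ΔN = −sin φ cos λ·ΔX − sin φ sin λ·ΔY + cos φ·ΔZ = −(0.188571)(0.154662)(59) − (0.188571)(0.987967)(-617) + (0.982060)(-453) = -331.65 m.
1° of latitude spans πR/180 = 111195 m, so Δφ = -331.65 / 111195 × 3600 = -10.737″.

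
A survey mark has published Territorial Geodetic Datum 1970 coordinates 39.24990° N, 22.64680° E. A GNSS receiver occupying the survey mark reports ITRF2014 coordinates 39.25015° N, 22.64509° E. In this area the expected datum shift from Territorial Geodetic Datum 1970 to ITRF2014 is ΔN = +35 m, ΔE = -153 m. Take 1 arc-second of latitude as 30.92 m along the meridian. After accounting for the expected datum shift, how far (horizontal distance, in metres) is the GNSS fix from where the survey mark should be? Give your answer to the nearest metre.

Observed coordinate differences: Δφ = +0.00025°, Δλ = -0.00171°.
Converting to metres (1° lat = 111312 m, cos φ = 0.774394): observed ΔN = 27.8 m, observed ΔE = -147.4 m.
Subtracting the expected shift leaves a residual of 27.8 − (35) = -7.2 m north and -147.4 − (-153) = 5.6 m east.
Residual distance = √((-7.2)² + 5.6²) = 9.1 m.

9 m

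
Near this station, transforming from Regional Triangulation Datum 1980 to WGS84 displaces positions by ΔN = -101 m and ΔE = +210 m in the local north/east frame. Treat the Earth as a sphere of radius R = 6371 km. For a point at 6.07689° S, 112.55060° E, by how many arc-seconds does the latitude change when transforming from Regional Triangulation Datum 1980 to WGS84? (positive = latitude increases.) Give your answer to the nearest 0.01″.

Δφ = -3.27″

On a sphere of radius R, 1 rad of latitude = R, so Δφ = ΔN / R = -101.0 / 6371000 = -1.5853e-05 rad = -3.270″.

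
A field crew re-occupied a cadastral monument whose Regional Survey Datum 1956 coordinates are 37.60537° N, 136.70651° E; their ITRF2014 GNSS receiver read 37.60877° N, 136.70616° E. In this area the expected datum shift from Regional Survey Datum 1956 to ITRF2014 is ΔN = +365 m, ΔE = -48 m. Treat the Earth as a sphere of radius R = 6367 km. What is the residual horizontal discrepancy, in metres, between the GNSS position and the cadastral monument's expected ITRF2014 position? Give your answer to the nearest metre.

Observed coordinate differences: Δφ = +0.00340°, Δλ = -0.00035°.
Converting to metres (1° lat = 111125 m, cos φ = 0.792232): observed ΔN = 377.8 m, observed ΔE = -30.8 m.
Subtracting the expected shift leaves a residual of 377.8 − (365) = 12.8 m north and -30.8 − (-48) = 17.2 m east.
Residual distance = √(12.8² + 17.2²) = 21.4 m.

21 m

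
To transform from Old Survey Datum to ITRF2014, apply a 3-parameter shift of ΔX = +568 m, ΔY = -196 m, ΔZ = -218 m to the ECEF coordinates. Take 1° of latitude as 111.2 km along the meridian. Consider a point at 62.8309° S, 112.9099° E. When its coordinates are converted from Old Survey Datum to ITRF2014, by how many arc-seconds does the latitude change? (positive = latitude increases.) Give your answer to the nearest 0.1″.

sin φ = -0.889663, cos φ = 0.456618, sin λ = 0.921118, cos λ = -0.389283.
North component: ΔN = −sin φ cos λ·ΔX − sin φ sin λ·ΔY + cos φ·ΔZ = −(-0.889663)(-0.389283)(568) − (-0.889663)(0.921118)(-196) + (0.456618)(-218) = -456.88 m.
1° of latitude spans 111200 m, so Δφ = -456.88 / 111200 × 3600 = -14.791″.

Δφ = -14.8″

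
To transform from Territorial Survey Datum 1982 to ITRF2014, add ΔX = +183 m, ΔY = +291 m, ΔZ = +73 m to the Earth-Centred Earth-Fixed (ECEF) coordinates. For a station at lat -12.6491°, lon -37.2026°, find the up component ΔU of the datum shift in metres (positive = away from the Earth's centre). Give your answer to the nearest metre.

ΔU = -45 m

At φ = -12.6491°, λ = -37.2026°: sin φ = -0.218979, cos φ = 0.975729, sin λ = -0.604635, cos λ = 0.796502.
ΔU = cos φ cos λ·ΔX + cos φ sin λ·ΔY + sin φ·ΔZ = (0.975729)(0.796502)(183) + (0.975729)(-0.604635)(291) + (-0.218979)(73) = -45.44 m.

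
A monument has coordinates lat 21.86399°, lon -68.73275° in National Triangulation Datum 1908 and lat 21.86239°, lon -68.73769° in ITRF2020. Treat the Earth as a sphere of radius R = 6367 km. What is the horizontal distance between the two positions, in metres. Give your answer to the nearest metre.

Δφ = 21.86239° − 21.86399° = -0.00160°; Δλ = -68.73769° − -68.73275° = -0.00494°.
1° along a meridian = πR/180 = 111125 m.
ΔN = Δφ × 111125 = -177.8 m; ΔE = Δλ × 111125 × cos(21.86399°) = -0.00494 × 111125 × 0.928070 = -509.5 m.
Distance = √(ΔE² + ΔN²) = √((-509.5)² + (-177.8)²) = 539.6 m.

540 m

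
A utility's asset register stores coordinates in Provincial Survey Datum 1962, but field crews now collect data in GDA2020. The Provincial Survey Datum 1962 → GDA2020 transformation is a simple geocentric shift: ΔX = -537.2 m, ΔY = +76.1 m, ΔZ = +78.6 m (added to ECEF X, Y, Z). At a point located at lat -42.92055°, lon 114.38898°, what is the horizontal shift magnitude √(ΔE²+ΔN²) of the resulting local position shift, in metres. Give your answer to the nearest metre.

The local east axis at (φ, λ) is (−sin λ, cos λ, 0), so ΔE = −sin(114.38898°)·(-537.2) + cos(114.38898°)·76.1 = 457.84 m.
The local north axis is (−sin φ cos λ, −sin φ sin λ, cos φ), giving ΔN = 151.060 + 47.198 + 57.559 = 255.82 m.
Horizontal magnitude = √(ΔE² + ΔN²) = √(457.84² + 255.82²) = 524.46 m.

524 m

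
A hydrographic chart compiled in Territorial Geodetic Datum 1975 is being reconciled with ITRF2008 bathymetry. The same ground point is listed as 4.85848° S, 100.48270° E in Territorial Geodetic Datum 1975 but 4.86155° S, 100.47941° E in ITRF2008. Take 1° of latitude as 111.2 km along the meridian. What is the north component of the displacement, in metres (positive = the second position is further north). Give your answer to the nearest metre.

ΔN = -341 m

Δφ = -4.86155° − -4.85848° = -0.00307°; Δλ = 100.47941° − 100.48270° = -0.00329°.
ΔN = Δφ × 111200 = -341.4 m; ΔE = Δλ × 111200 × cos(-4.85848°) = -0.00329 × 111200 × 0.996407 = -364.5 m.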